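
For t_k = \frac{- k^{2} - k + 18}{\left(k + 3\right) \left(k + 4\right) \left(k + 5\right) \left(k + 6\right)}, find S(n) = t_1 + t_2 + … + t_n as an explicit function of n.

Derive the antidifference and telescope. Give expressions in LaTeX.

Compute t_(k+1)/t_k: get (k + 3)*(k + (k + 1)**2 - 17)/((k + 7)*(k**2 + k - 18)).
Gosper form: A/B · C(k+1)/C(k) with A=k + 3, B=k + 7, C=k**2 + k - 18.
Need (k + 3)·f(k+1) − (k + 6)·f(k) = k**2 + k - 18.
deg f ≤ 3 (via 1,1,2).
Solving with deg f ≤ 3: f(k) = -k*(k**2 + 72*k + 287)/60.
R(k) = B(k−1)·f(k)/C(k) = -k*(k + 6)*(k**2 + 72*k + 287)/(60*(k**2 + k - 18)); s_k = R·t_k = k*(k**2 + 72*k + 287)/(60*(k + 3)*(k + 4)*(k + 5)).
Check: Δs_k = (-k**2 - k + 18)/(k**4 + 18*k**3 + 119*k**2 + 342*k + 360). ✓
s_(n+1) = (n**3 + 75*n**2 + 434*n + 360)/(60*(n**3 + 15*n**2 + 74*n + 120)) and s_(1) = 1/20, so S(n) = n*(-n**2 + 15*n + 106)/(30*(n**3 + 15*n**2 + 74*n + 120)).

S(n) = \frac{n \left(- n^{2} + 15 n + 106\right)}{30 \left(n^{3} + 15 n^{2} + 74 n + 120\right)}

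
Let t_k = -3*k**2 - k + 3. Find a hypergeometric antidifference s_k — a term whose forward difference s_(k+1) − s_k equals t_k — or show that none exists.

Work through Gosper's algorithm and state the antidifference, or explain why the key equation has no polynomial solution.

s_k = k*(-k**2 + k + 3)

Ratio r(k) = (k + 3*(k + 1)**2 - 2)/(3*k**2 + k - 3).
Take A(k)=1, B(k)=1, C(k)=k**2 + k/3 - 1.
Key eq: (1)·f(k+1) = (1)·f(k) + (k**2 + k/3 - 1).
deg f ≤ 3 (via 0,0,2).
Match coefficients ⇒ f(k) = k*(k**2 - k - 3)/3.
Certificate R = B(k−1)f/C = k*(k**2 - k - 3)/(3*k**2 + k - 3) gives s_k = k*(-k**2 + k + 3).
Δs = -3*k**2 - k + 3, as required.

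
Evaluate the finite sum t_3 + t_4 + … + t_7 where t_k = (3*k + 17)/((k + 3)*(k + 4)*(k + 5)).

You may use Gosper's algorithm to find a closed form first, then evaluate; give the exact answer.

Step 1: r(k) = (k + 3)*(3*k + 20)/((k + 6)*(3*k + 17)).
So A=k + 3 and B=k + 6, with C=k + 17/3.
f must satisfy (k + 3)·f(k+1) − (k + 5)·f(k) = k + 17/3.
d = 2 from the (1,1,1) case.
Match coefficients ⇒ f(k) = k*(13*k + 55)/36.
Certificate R = B(k−1)f/C = k*(k + 5)*(13*k + 55)/(12*(3*k + 17)) gives s_k = k*(13*k + 55)/(12*(k + 3)*(k + 4)).
s_(k+1) − s_k = (3*k + 17)/(k**3 + 12*k**2 + 47*k + 60) = t_k.
Σ_(k=3)^(7) t_k = s_(8) − s_(3) = 53/66 − (47/84) = 75/308.

Σ = 75/308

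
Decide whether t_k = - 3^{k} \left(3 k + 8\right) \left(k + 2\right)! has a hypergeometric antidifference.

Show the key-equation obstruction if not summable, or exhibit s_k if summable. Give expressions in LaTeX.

r(k) = 3*(k + 3)*(3*k + 11)/(3*k + 8) after simplifying.
Gosper form: A/B · C(k+1)/C(k) with A=3*k + 9, B=1, C=k + 8/3.
f must satisfy (3*k + 9)·f(k+1) − (1)·f(k) = k + 8/3.
Bound: deg f ≤ 0.
A polynomial solution: f(k) = 1/3.
Then R = B(k−1)f/C = 1/(3*k + 8), so s_k = R(k)·t_k = -3**k*factorial(k + 2).
Check: Δs_k = -3**k*(3*k + 8)*factorial(k + 2). ✓

Yes. s_k = - 3^{k} \left(k + 2\right)!.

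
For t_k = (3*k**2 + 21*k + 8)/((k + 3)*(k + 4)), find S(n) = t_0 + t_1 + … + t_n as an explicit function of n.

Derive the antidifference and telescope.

Compute t_(k+1)/t_k: get (k + 3)*(21*k + 3*(k + 1)**2 + 29)/((k + 5)*(3*k**2 + 21*k + 8)).
Normal form (A,B,C) = (k + 3, k + 5, k**2 + 7*k + 8/3).
Solve (k + 3)·f(k+1) − (k + 4)·f(k) = k**2 + 7*k + 8/3.
deg f ≤ 2 (via 1,1,2).
Solving with deg f ≤ 2: f(k) = k*(9*k - 1)/9.
Then R = B(k−1)f/C = k*(k + 4)*(9*k - 1)/(3*(3*k**2 + 21*k + 8)), so s_k = R(k)·t_k = k*(9*k - 1)/(3*(k + 3)).
Check: Δs_k = (3*k**2 + 21*k + 8)/(k**2 + 7*k + 12). ✓
Telescope: S(n) = s_(n+1) − s_(0) = (9*n**2 + 17*n + 8)/(3*(n + 4)) − (0) = (9*n**2 + 17*n + 8)/(3*(n + 4)).

S(n) = (9*n**2 + 17*n + 8)/(3*(n + 4))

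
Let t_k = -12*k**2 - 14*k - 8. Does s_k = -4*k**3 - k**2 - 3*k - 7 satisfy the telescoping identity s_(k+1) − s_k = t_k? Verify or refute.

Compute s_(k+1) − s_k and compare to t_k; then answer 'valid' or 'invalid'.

s_(k+1) = -4*k**3 - 13*k**2 - 17*k - 15
s_(k+1) − s_k = -12*k**2 - 14*k - 8
(s_(k+1) − s_k) − t_k = 0

Valid — Δs_k = t_k.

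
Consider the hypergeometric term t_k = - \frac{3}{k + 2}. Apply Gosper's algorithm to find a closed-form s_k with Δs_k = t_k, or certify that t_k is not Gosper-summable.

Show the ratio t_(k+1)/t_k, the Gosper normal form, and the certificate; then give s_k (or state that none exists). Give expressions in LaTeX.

Ratio r(k) = (k + 2)/(k + 3).
So A=k + 2 and B=k + 3, with C=1.
Solve (k + 2)·f(k+1) − (k + 2)·f(k) = 1.
d = 0 from the (1,1,0) case.
Put f(k) = c0: A·f(k+1) − B(k−1)·f(k) − C = -1; need -1 = 0 — inconsistent ⇒ no f, not summable.

not Gosper-summable; s_k does not exist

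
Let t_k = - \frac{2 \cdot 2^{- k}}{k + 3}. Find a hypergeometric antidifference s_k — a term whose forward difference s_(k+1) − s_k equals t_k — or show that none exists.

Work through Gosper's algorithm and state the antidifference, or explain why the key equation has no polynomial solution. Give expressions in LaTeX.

none (Gosper's algorithm certifies no s_k)

The ratio is (k + 3)/(2*(k + 4)).
Take A(k)=k/2 + 3/2, B(k)=k + 4, C(k)=1.
Need (k/2 + 3/2)·f(k+1) − (k + 3)·f(k) = 1.
deg f ≤ -1 (via 1,1,0).
deg f ≤ -1 is impossible — no certificate.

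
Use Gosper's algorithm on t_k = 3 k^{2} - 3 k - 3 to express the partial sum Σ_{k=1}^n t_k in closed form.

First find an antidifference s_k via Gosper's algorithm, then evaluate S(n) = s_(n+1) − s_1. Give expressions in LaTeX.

r(k) = (k**2 + k - 1)/(k**2 - k - 1) after simplifying.
Normal form (A,B,C) = (1, 1, k**2 - k - 1).
Solve (1)·f(k+1) − (1)·f(k) = k**2 - k - 1.
d = 3 from the (0,0,2) case.
Coefficient equations give f(k) = k*(k**2 - 3*k - 1)/3.
R(k) = B(k−1)·f(k)/C(k) = k*(k**2 - 3*k - 1)/(3*(k**2 - k - 1)); s_k = R·t_k = k*(k**2 - 3*k - 1).
Verify: 3*k**2 - 3*k - 3 matches t_k.
Telescope: S(n) = s_(n+1) − s_(1) = n**3 - 4*n - 3 − (-3) = n*(n**2 - 4).

S(n) = n \left(n^{2} - 4\right)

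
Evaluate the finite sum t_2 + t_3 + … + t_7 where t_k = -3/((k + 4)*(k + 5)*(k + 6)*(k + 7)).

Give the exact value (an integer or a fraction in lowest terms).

t_(k+1)/t_k = (k + 4)/(k + 8).
A = k + 4, B = k + 8, C = 1.
Key eq: (k + 4)·f(k+1) = (k + 7)·f(k) + (1).
From deg A=1, deg B=1, deg C=0: d=3.
Solving with deg f ≤ 3: f(k) = k*(k**2 + 15*k + 74)/360.
So s_k = (B(k−1)f/C)·t_k = (k*(k + 7)*(k**2 + 15*k + 74)/360)·t_k = k*(-k**2 - 15*k - 74)/(120*(k + 4)*(k + 5)*(k + 6)).
Check: Δs_k = -3/(k**4 + 22*k**3 + 179*k**2 + 638*k + 840). ✓
Evaluate s at k=8 and k=2: -43/5460 and -3/560; difference -11/4368.

Σ = -11/4368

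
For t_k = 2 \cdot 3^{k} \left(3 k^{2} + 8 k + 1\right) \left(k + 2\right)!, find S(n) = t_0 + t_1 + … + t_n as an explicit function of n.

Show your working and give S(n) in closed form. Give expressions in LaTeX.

Ratio r(k) = 3*(3*k**3 + 23*k**2 + 54*k + 36)/(3*k**2 + 8*k + 1).
Take A(k)=3*k + 9, B(k)=1, C(k)=k**2 + 8*k/3 + 1/3.
Solve (3*k + 9)·f(k+1) − (1)·f(k) = k**2 + 8*k/3 + 1/3.
From deg A=1, deg B=0, deg C=2: d=1.
A polynomial solution: f(k) = (k - 1)/3.
R(k) = B(k−1)·f(k)/C(k) = (k - 1)/(3*k**2 + 8*k + 1); s_k = R·t_k = 2*3**k*(k - 1)*factorial(k + 2).
Δs = 2*3**k*(3*k**2 + 8*k + 1)*factorial(k + 2), as required.
Telescope: S(n) = s_(n+1) − s_(0) = 6*3**n*n*factorial(n + 3) − (-4) = 6*3**n*n*factorial(n + 3) + 4.

S(n) = 6 \cdot 3^{n} n \left(n + 3\right)! + 4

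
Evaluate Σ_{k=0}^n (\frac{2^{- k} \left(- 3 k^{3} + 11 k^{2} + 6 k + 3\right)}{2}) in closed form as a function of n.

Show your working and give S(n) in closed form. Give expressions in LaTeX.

Compute t_(k+1)/t_k: get (3*k**3 - 2*k**2 - 19*k - 17)/(2*(3*k**3 - 11*k**2 - 6*k - 3)).
So A=1/2 and B=1, with C=k**3 - 11*k**2/3 - 2*k - 1.
Solve (1/2)·f(k+1) − (1)·f(k) = k**3 - 11*k**2/3 - 2*k - 1.
d = 3 from the (0,0,3) case.
Match coefficients ⇒ f(k) = -2*(3*k**3 - 2*k**2 - k - 3)/3.
So s_k = (B(k−1)f/C)·t_k = (-2*(3*k**3 - 2*k**2 - k - 3)/(3*k**3 - 11*k**2 - 6*k - 3))·t_k = (3*k**3 - 2*k**2 - k - 3)/2**k.
Check: Δs_k = (-3*k**3 + 11*k**2 + 6*k + 3)/(2*2**k). ✓
Telescope: S(n) = s_(n+1) − s_(0) = 2**(-n - 1)*(3*n**3 + 7*n**2 + 4*n - 3) − (-3) = (6*2**n + 3*n**3 + 7*n**2 + 4*n - 3)/(2*2**n).

S(n) = \frac{2^{- n} \left(6 \cdot 2^{n} + 3 n^{3} + 7 n^{2} + 4 n - 3\right)}{2}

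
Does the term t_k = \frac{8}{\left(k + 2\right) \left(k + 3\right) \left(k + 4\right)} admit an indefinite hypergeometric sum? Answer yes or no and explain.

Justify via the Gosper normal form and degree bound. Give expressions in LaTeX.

Yes. s_k = \frac{2 k \left(k + 5\right)}{3 \left(k + 2\right) \left(k + 3\right)}.

Step 1: r(k) = (k + 2)/(k + 5).
Factor: A=k + 2; B=k + 5; C=1.
Need (k + 2)·f(k+1) − (k + 4)·f(k) = 1.
d = 2 from the (1,1,0) case.
A polynomial solution: f(k) = k*(k + 5)/12.
Get s_k = R·t_k = 2*k*(k + 5)/(3*(k + 2)*(k + 3)) with R(k) = B(k−1)f(k)/C(k) = k*(k + 4)*(k + 5)/12.
Check: Δs_k = 8/(k**3 + 9*k**2 + 26*k + 24). ✓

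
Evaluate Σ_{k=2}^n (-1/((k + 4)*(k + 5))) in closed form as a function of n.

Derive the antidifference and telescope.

S(n) = (1 - n)/(6*(n + 5))

Ratio r(k) = (k + 4)/(k + 6).
So A=k + 4 and B=k + 6, with C=1.
Need (k + 4)·f(k+1) − (k + 5)·f(k) = 1.
d = 1 from the (1,1,0) case.
Coefficient equations give f(k) = k/4.
R(k) = B(k−1)·f(k)/C(k) = k*(k + 5)/4; s_k = R·t_k = -k/(4*k + 16).
Check: Δs_k = -1/(k**2 + 9*k + 20). ✓
s_(n+1) = (-n - 1)/(4*(n + 5)) and s_(2) = -1/12, so S(n) = (1 - n)/(6*(n + 5)).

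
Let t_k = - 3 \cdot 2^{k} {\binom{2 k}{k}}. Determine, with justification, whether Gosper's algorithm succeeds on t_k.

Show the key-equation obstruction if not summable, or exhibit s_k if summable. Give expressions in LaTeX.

No — t_k has no hypergeometric antidifference.

r(k) = 4*(2*k + 1)/(k + 1) after simplifying.
Normal form (A,B,C) = (8*k + 4, k + 1, 1).
Set up (8*k + 4)·f(k+1) − (k)·f(k) − (1) = 0.
deg f ≤ -1 (via 1,1,0).
deg f ≤ -1 is impossible — no certificate.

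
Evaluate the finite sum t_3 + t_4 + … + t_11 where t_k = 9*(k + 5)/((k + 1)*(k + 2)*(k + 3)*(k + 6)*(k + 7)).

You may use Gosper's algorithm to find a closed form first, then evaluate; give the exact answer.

r(k) = (k + 1)*(k + 6)**2/((k + 4)*(k + 5)*(k + 8)) after simplifying.
Normal form (A,B,C) = (k + 1, k + 8, k**3 + 14*k**2 + 65*k + 100).
f must satisfy (k + 1)·f(k+1) − (k + 7)·f(k) = k**3 + 14*k**2 + 65*k + 100.
d = 6 from the (1,1,3) case.
Solving with deg f ≤ 6: f(k) = k*(k + 3)*(k + 4)**2*(k + 5)**2/36.
R(k) = B(k−1)·f(k)/C(k) = k*(k + 3)*(k + 4)*(k + 7)/36; s_k = R·t_k = k*(k**2 + 9*k + 20)/(4*(k**3 + 9*k**2 + 20*k + 12)).
Check: Δs_k = 9*(k + 5)/(k**5 + 19*k**4 + 131*k**3 + 401*k**2 + 540*k + 252). ✓
Sum = s_(12) − s_(3); s_(12) = 68/273, s_(3) = 7/30 ⇒ 43/2730.

Σ = 43/2730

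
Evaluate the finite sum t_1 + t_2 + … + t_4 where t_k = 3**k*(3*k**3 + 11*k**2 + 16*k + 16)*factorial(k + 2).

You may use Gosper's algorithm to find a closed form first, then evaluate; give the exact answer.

t_(k+1)/t_k = 3*(3*k**4 + 29*k**3 + 107*k**2 + 187*k + 138)/(3*k**3 + 11*k**2 + 16*k + 16).
Normal form (A,B,C) = (3*k + 9, 1, k**3 + 11*k**2/3 + 16*k/3 + 16/3).
f must satisfy (3*k + 9)·f(k+1) − (1)·f(k) = k**3 + 11*k**2/3 + 16*k/3 + 16/3.
deg f ≤ 2 (via 1,0,3).
A polynomial solution: f(k) = (k**2 - k + 2)/3.
Get s_k = R·t_k = 3**k*(k**2 - k + 2)*factorial(k + 2) with R(k) = B(k−1)f(k)/C(k) = (k**2 - k + 2)/(3*k**3 + 11*k**2 + 16*k + 16).
Check: Δs_k = 3**k*(3*k**3 + 11*k**2 + 16*k + 16)*factorial(k + 2). ✓
Evaluate s at k=5 and k=1: 26943840 and 36; difference 26943804.

Σ = 26943804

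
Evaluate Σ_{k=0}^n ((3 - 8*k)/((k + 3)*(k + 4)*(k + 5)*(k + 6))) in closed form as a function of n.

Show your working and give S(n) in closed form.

r(k) = (k + 3)*(8*k + 5)/((k + 7)*(8*k - 3)) after simplifying.
A = k + 3, B = k + 7, C = k - 3/8.
Need (k + 3)·f(k+1) − (k + 6)·f(k) = k - 3/8.
d = 3 from the (1,1,1) case.
Coefficient equations give f(k) = k*(k**2 + 12*k - 33)/160.
So s_k = (B(k−1)f/C)·t_k = (k*(k + 6)*(k**2 + 12*k - 33)/(20*(8*k - 3)))·t_k = k*(-k**2 - 12*k + 33)/(20*(k + 3)*(k + 4)*(k + 5)).
s_(k+1) − s_k = (3 - 8*k)/(k**4 + 18*k**3 + 119*k**2 + 342*k + 360) = t_k.
Evaluate: s_(n+1) = (-n**3 - 15*n**2 + 6*n + 20)/(20*(n**3 + 15*n**2 + 74*n + 120)); subtract s_(0) = 0 ⇒ S(n) = (-n**3 - 15*n**2 + 6*n + 20)/(20*(n**3 + 15*n**2 + 74*n + 120)).

S(n) = (-n**3 - 15*n**2 + 6*n + 20)/(20*(n**3 + 15*n**2 + 74*n + 120))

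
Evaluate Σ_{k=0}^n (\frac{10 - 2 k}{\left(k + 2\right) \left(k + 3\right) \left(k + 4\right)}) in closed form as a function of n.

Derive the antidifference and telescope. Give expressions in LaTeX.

Step 1: r(k) = (k - 4)*(k + 2)/((k - 5)*(k + 5)).
Normal form (A,B,C) = (k + 2, k + 5, k - 5).
Key eq: (k + 2)·f(k+1) = (k + 4)·f(k) + (k - 5).
deg f ≤ 2 (via 1,1,1).
Solving with deg f ≤ 2: f(k) = -k*(k + 9)/4.
Certificate R = B(k−1)f/C = -k*(k + 4)*(k + 9)/(4*(k - 5)) gives s_k = k*(k + 9)/(2*(k + 2)*(k + 3)).
Verify: 2*(5 - k)/(k**3 + 9*k**2 + 26*k + 24) matches t_k.
s_(n+1) = (n**2 + 11*n + 10)/(2*(n**2 + 7*n + 12)) and s_(0) = 0, so S(n) = (n**2 + 11*n + 10)/(2*(n**2 + 7*n + 12)).

S(n) = \frac{n^{2} + 11 n + 10}{2 \left(n^{2} + 7 n + 12\right)}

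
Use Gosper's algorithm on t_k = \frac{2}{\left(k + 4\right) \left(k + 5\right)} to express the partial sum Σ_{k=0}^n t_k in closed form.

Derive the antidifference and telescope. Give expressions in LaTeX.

S(n) = \frac{n + 1}{2 \left(n + 5\right)}

Step 1: r(k) = (k + 4)/(k + 6).
Factor: A=k + 4; B=k + 6; C=1.
Need (k + 4)·f(k+1) − (k + 5)·f(k) = 1.
deg f ≤ 1 (via 1,1,0).
Coefficient equations give f(k) = k/4.
Certificate R = B(k−1)f/C = k*(k + 5)/4 gives s_k = k/(2*(k + 4)).
s_(k+1) − s_k = 2/(k**2 + 9*k + 20) = t_k.
Σ_(k=0)^n t_k = s_(n+1) − s_(0) = ((n + 1)/(2*(n + 5))) − (0), i.e. (n + 1)/(2*(n + 5)).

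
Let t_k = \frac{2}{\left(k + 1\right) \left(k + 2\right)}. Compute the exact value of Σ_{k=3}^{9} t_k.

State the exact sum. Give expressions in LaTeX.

Step 1: r(k) = (k + 1)/(k + 3).
A = k + 1, B = k + 3, C = 1.
Key eq: (k + 1)·f(k+1) = (k + 2)·f(k) + (1).
Degrees (1,1,0) ⇒ d ≤ 1.
A polynomial solution: f(k) = k.
So s_k = (B(k−1)f/C)·t_k = (k*(k + 2))·t_k = 2*k/(k + 1).
Check: Δs_k = 2/(k**2 + 3*k + 2). ✓
Telescoping: Σ = s_(10) − s_(3) = 20/11 − (3/2) = 7/22.

Σ = 7/22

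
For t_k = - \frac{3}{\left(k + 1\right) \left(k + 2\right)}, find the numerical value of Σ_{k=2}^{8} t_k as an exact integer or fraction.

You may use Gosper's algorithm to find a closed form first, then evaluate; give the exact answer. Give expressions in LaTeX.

Compute t_(k+1)/t_k: get (k + 1)/(k + 3).
Factor: A=k + 1; B=k + 3; C=1.
Key eq: (k + 1)·f(k+1) = (k + 2)·f(k) + (1).
d = 1 from the (1,1,0) case.
Match coefficients ⇒ f(k) = k.
Certificate R = B(k−1)f/C = k*(k + 2) gives s_k = -3*k/(k + 1).
Δs = -3/(k**2 + 3*k + 2), as required.
Evaluate s at k=9 and k=2: -27/10 and -2; difference -7/10.

Σ = -7/10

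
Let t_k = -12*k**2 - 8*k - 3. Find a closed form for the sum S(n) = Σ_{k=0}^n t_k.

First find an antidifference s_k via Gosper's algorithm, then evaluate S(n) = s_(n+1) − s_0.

Ratio r(k) = (12*k**2 + 32*k + 23)/(12*k**2 + 8*k + 3).
So A=1 and B=1, with C=k**2 + 2*k/3 + 1/4.
Set up (1)·f(k+1) − (1)·f(k) − (k**2 + 2*k/3 + 1/4) = 0.
Degrees (0,0,2) ⇒ d ≤ 3.
A polynomial solution: f(k) = k*(4*k**2 - 2*k + 1)/12.
R(k) = B(k−1)·f(k)/C(k) = k*(4*k**2 - 2*k + 1)/(12*k**2 + 8*k + 3); s_k = R·t_k = k*(-4*k**2 + 2*k - 1).
Check: Δs_k = -12*k**2 - 8*k - 3. ✓
Evaluate: s_(n+1) = -4*n**3 - 10*n**2 - 9*n - 3; subtract s_(0) = 0 ⇒ S(n) = -4*n**3 - 10*n**2 - 9*n - 3.

S(n) = -4*n**3 - 10*n**2 - 9*n - 3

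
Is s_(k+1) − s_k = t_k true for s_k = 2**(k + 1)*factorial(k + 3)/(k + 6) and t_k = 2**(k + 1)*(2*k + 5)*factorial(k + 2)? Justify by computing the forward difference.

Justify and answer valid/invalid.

Invalid: residual -6*2**k*(2*k**2 + 17*k + 29)*factorial(k + 2)/((k + 6)*(k + 7)) ≠ 0.

s_(k+1) = 2**(k + 2)*factorial(k + 4)/(k + 7)
s_(k+1) − s_k = 2**(k + 1)*(2*k**2 + 19*k + 41)*factorial(k + 3)/((k + 6)*(k + 7))
(s_(k+1) − s_k) − t_k = -6*2**k*(2*k**2 + 17*k + 29)*factorial(k + 2)/((k + 6)*(k + 7))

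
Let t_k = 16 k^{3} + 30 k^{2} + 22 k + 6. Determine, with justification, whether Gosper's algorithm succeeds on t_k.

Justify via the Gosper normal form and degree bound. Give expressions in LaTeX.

Yes. s_k = k^{3} \left(4 k + 2\right).

Step 1: r(k) = (8*k**3 + 39*k**2 + 65*k + 37)/(8*k**3 + 15*k**2 + 11*k + 3).
Factor: A=1; B=1; C=k**3 + 15*k**2/8 + 11*k/8 + 3/8.
Set up (1)·f(k+1) − (1)·f(k) − (k**3 + 15*k**2/8 + 11*k/8 + 3/8) = 0.
deg f ≤ 4 (via 0,0,3).
Match coefficients ⇒ f(k) = k**3*(2*k + 1)/8.
Get s_k = R·t_k = k**3*(4*k + 2) with R(k) = B(k−1)f(k)/C(k) = k**3*(2*k + 1)/(8*k**3 + 15*k**2 + 11*k + 3).
Verify: 16*k**3 + 30*k**2 + 22*k + 6 matches t_k.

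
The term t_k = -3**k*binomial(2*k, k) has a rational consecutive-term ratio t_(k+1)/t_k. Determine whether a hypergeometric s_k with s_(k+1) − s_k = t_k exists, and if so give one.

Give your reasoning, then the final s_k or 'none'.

no hypergeometric antidifference exists

The ratio is 6*(2*k + 1)/(k + 1).
Take A(k)=12*k + 6, B(k)=k + 1, C(k)=1.
Solve (12*k + 6)·f(k+1) − (k)·f(k) = 1.
deg f ≤ -1 (via 1,1,0).
Bound -1 < 0, so the key equation has no polynomial solution.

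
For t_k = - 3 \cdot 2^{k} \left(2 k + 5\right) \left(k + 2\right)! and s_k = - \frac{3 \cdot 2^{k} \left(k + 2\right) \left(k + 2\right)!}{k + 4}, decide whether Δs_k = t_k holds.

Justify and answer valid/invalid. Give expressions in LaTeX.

Invalid: residual \frac{6 \cdot 2^{k} \left(2 k^{2} + 13 k + 19\right) \left(k + 2\right)!}{\left(k + 4\right) \left(k + 5\right)} ≠ 0.

s_(k+1) = -6*2**k*(k + 3)*factorial(k + 3)/(k + 5)
s_(k+1) − s_k = -3*2**k*(2*k**3 + 19*k**2 + 59*k + 62)*factorial(k + 2)/((k + 4)*(k + 5))
(s_(k+1) − s_k) − t_k = 6*2**k*(2*k**2 + 13*k + 19)*factorial(k + 2)/((k + 4)*(k + 5))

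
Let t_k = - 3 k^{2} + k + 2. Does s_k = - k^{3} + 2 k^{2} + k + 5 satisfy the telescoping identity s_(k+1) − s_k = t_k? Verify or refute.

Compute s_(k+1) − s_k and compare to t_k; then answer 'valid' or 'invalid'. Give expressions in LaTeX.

s_(k+1) = -k**3 - k**2 + 2*k + 7
s_(k+1) − s_k = -3*k**2 + k + 2
(s_(k+1) − s_k) − t_k = 0

valid (s_(k+1) − s_k reduces to t_k)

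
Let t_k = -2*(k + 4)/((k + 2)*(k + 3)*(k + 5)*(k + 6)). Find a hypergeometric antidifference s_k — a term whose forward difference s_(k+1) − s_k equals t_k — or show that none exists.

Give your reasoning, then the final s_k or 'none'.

Ratio r(k) = (k + 2)*(k + 5)**2/((k + 4)**2*(k + 7)).
So A=k + 2 and B=k + 7, with C=k**2 + 8*k + 16.
f must satisfy (k + 2)·f(k+1) − (k + 6)·f(k) = k**2 + 8*k + 16.
Bound: deg f ≤ 4.
Match coefficients ⇒ f(k) = k*(k + 3)*(k + 4)*(k + 7)/20.
R(k) = B(k−1)·f(k)/C(k) = k*(k + 3)*(k + 6)*(k + 7)/(20*(k + 4)); s_k = R·t_k = k*(-k - 7)/(10*(k**2 + 7*k + 10)).
Verify: 2*(-k - 4)/(k**4 + 16*k**3 + 91*k**2 + 216*k + 180) matches t_k.

s_k = k*(-k - 7)/(10*(k**2 + 7*k + 10))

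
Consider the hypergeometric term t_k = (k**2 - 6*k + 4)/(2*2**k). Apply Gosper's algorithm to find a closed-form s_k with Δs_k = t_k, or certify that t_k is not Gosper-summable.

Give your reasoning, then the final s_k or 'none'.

Ratio r(k) = (k**2 - 4*k - 1)/(2*(k**2 - 6*k + 4)).
Normal form (A,B,C) = (1/2, 1, k**2 - 6*k + 4).
Set up (1/2)·f(k+1) − (1)·f(k) − (k**2 - 6*k + 4) = 0.
Degrees (0,0,2) ⇒ d ≤ 2.
Solve for f: f(k) = -2*(k**2 - 4*k + 1) (degree 2 ≤ 2).
R(k) = B(k−1)·f(k)/C(k) = -2*(k**2 - 4*k + 1)/(k**2 - 6*k + 4); s_k = R·t_k = (-k**2 + 4*k - 1)/2**k.
Verify: (k**2 - 6*k + 4)/(2*2**k) matches t_k.

s_k = (-k**2 + 4*k - 1)/2**k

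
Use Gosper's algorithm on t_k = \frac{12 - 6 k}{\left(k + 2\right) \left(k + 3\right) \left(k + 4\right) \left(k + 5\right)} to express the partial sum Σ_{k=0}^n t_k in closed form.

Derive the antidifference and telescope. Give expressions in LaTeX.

Ratio r(k) = (k - 1)*(k + 2)/((k - 2)*(k + 6)).
Take A(k)=k + 2, B(k)=k + 6, C(k)=k - 2.
Set up (k + 2)·f(k+1) − (k + 5)·f(k) − (k - 2) = 0.
d = 3 from the (1,1,1) case.
Coefficient equations give f(k) = -k*(k**2 + 9*k + 62)/72.
So s_k = (B(k−1)f/C)·t_k = (-k*(k + 5)*(k**2 + 9*k + 62)/(72*(k - 2)))·t_k = k*(k**2 + 9*k + 62)/(12*(k + 2)*(k + 3)*(k + 4)).
Check: Δs_k = 6*(2 - k)/(k**4 + 14*k**3 + 71*k**2 + 154*k + 120). ✓
Telescope: S(n) = s_(n+1) − s_(0) = (n**3 + 12*n**2 + 83*n + 72)/(12*(n**3 + 12*n**2 + 47*n + 60)) − (0) = (n**3 + 12*n**2 + 83*n + 72)/(12*(n**3 + 12*n**2 + 47*n + 60)).

S(n) = \frac{n^{3} + 12 n^{2} + 83 n + 72}{12 \left(n^{3} + 12 n^{2} + 47 n + 60\right)}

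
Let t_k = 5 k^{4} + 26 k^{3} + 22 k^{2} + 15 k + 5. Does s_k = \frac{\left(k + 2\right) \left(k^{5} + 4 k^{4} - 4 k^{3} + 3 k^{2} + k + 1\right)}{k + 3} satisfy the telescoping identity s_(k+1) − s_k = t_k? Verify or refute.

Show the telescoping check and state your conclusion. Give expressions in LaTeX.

s_(k+1) = (k**6 + 12*k**5 + 49*k**4 + 91*k**3 + 91*k**2 + 54*k + 18)/(k + 4)
s_(k+1) − s_k = (5*k**6 + 57*k**5 + 227*k**4 + 377*k**3 + 296*k**2 + 166*k + 46)/(k**2 + 7*k + 12)
(s_(k+1) − s_k) − t_k = (-4*k**5 - 37*k**4 - 104*k**3 - 78*k**2 - 49*k - 14)/(k**2 + 7*k + 12)

Invalid: residual \frac{- 4 k^{5} - 37 k^{4} - 104 k^{3} - 78 k^{2} - 49 k - 14}{k^{2} + 7 k + 12} ≠ 0.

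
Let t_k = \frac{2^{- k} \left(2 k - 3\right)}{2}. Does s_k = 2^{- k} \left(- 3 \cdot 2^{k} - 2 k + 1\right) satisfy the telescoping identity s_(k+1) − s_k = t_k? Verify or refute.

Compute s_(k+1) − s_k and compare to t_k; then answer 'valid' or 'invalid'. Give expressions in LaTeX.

Valid — Δs_k = t_k.

s_(k+1) = -3 - k/2**k - 1/(2*2**k)
s_(k+1) − s_k = (2*k - 3)/(2*2**k)
(s_(k+1) − s_k) − t_k = 0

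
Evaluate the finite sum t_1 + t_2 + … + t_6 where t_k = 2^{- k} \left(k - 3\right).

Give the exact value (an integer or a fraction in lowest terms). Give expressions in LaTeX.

Σ = -69/64

Ratio r(k) = (k - 2)/(2*(k - 3)).
Normal form (A,B,C) = (1/2, 1, k - 3).
Solve (1/2)·f(k+1) − (1)·f(k) = k - 3.
Degrees (0,0,1) ⇒ d ≤ 1.
A polynomial solution: f(k) = -2*(k - 2).
Get s_k = R·t_k = 2**(1 - k)*(2 - k) with R(k) = B(k−1)f(k)/C(k) = -2*(k - 2)/(k - 3).
Verify: (k - 3)/2**k matches t_k.
Telescoping: Σ = s_(7) − s_(1) = -5/64 − (1) = -69/64.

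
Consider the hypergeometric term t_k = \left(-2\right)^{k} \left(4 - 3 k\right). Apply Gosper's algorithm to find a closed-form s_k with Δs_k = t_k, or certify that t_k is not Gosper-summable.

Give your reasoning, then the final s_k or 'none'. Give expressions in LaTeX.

Step 1: r(k) = 2*(1 - 3*k)/(3*k - 4).
Factor: A=-2; B=1; C=k - 4/3.
f must satisfy (-2)·f(k+1) − (1)·f(k) = k - 4/3.
Bound: deg f ≤ 1.
Solving with deg f ≤ 1: f(k) = -(k - 2)/3.
Certificate R = B(k−1)f/C = -(k - 2)/(3*k - 4) gives s_k = (-2)**k*(k - 2).
Check: Δs_k = (-2)**k*(4 - 3*k). ✓

s_k = \left(-2\right)^{k} \left(k - 2\right)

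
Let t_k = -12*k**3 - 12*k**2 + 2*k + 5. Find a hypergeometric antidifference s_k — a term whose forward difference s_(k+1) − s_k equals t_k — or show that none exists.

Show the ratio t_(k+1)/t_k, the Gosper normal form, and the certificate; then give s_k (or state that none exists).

s_k = k*(-3*k**3 + 2*k**2 + 4*k + 2)

The ratio is (12*k**3 + 48*k**2 + 58*k + 17)/(12*k**3 + 12*k**2 - 2*k - 5).
Factor: A=1; B=1; C=k**3 + k**2 - k/6 - 5/12.
f must satisfy (1)·f(k+1) − (1)·f(k) = k**3 + k**2 - k/6 - 5/12.
Degrees (0,0,3) ⇒ d ≤ 4.
Solving with deg f ≤ 4: f(k) = k*(3*k**3 - 2*k**2 - 4*k - 2)/12.
Then R = B(k−1)f/C = k*(3*k**3 - 2*k**2 - 4*k - 2)/(12*k**3 + 12*k**2 - 2*k - 5), so s_k = R(k)·t_k = k*(-3*k**3 + 2*k**2 + 4*k + 2).
s_(k+1) − s_k = -12*k**3 - 12*k**2 + 2*k + 5 = t_k.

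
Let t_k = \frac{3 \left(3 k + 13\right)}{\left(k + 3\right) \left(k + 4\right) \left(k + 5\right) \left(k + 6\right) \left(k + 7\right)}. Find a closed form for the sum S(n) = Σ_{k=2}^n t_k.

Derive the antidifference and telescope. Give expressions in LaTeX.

S(n) = \frac{3 \left(n^{3} + 17 n^{2} + 94 n - 112\right)}{280 \left(n^{3} + 17 n^{2} + 94 n + 168\right)}

t_(k+1)/t_k = (k + 3)*(3*k + 16)/((k + 8)*(3*k + 13)).
Gosper form: A/B · C(k+1)/C(k) with A=k + 3, B=k + 8, C=k + 13/3.
Solve (k + 3)·f(k+1) − (k + 7)·f(k) = k + 13/3.
d = 4 from the (1,1,1) case.
Solving with deg f ≤ 4: f(k) = k*(k + 4)*(k**2 + 14*k + 63)/270.
So s_k = (B(k−1)f/C)·t_k = (k*(k + 4)*(k + 7)*(k**2 + 14*k + 63)/(90*(3*k + 13)))·t_k = k*(k**2 + 14*k + 63)/(30*(k**3 + 14*k**2 + 63*k + 90)).
Verify: 3*(3*k + 13)/(k**5 + 25*k**4 + 245*k**3 + 1175*k**2 + 2754*k + 2520) matches t_k.
Evaluate: s_(n+1) = (n**3 + 17*n**2 + 94*n + 78)/(30*(n**3 + 17*n**2 + 94*n + 168)); subtract s_(2) = 19/840 ⇒ S(n) = 3*(n**3 + 17*n**2 + 94*n - 112)/(280*(n**3 + 17*n**2 + 94*n + 168)).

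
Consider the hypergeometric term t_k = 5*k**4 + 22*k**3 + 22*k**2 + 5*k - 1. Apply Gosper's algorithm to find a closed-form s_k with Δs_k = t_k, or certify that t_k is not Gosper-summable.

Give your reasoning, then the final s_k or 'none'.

s_k = k**2*(k**3 + 3*k**2 - 2*k - 3)

Step 1: r(k) = (5*k**4 + 42*k**3 + 118*k**2 + 135*k + 53)/(5*k**4 + 22*k**3 + 22*k**2 + 5*k - 1).
A = 1, B = 1, C = k**4 + 22*k**3/5 + 22*k**2/5 + k - 1/5.
f must satisfy (1)·f(k+1) − (1)·f(k) = k**4 + 22*k**3/5 + 22*k**2/5 + k - 1/5.
deg f ≤ 5 (via 0,0,4).
A polynomial solution: f(k) = k**2*(k**3 + 3*k**2 - 2*k - 3)/5.
R(k) = B(k−1)·f(k)/C(k) = k**2*(k**3 + 3*k**2 - 2*k - 3)/(5*k**4 + 22*k**3 + 22*k**2 + 5*k - 1); s_k = R·t_k = k**2*(k**3 + 3*k**2 - 2*k - 3).
Verify: 5*k**4 + 22*k**3 + 22*k**2 + 5*k - 1 matches t_k.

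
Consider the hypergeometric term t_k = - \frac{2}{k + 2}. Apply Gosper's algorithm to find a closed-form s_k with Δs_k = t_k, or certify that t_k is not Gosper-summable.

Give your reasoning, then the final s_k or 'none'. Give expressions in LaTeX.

Step 1: r(k) = (k + 2)/(k + 3).
A = k + 2, B = k + 3, C = 1.
Set up (k + 2)·f(k+1) − (k + 2)·f(k) − (1) = 0.
deg f ≤ 0 (via 1,1,0).
Generic f = c0 gives residual -1; -1 = 0 cannot hold, so t_k is not Gosper-summable.

not Gosper-summable; s_k does not exist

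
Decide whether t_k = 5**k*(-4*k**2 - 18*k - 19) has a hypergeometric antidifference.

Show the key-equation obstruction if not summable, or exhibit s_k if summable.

Yes. s_k = 5**k*(-k**2 - 2*k - 1).

Step 1: r(k) = 5*(4*k**2 + 26*k + 41)/(4*k**2 + 18*k + 19).
Normal form (A,B,C) = (5, 1, k**2 + 9*k/2 + 19/4).
Solve (5)·f(k+1) − (1)·f(k) = k**2 + 9*k/2 + 19/4.
From deg A=0, deg B=0, deg C=2: d=2.
Solve for f: f(k) = (k + 1)**2/4 (degree 2 ≤ 2).
So s_k = (B(k−1)f/C)·t_k = ((k + 1)**2/(4*k**2 + 18*k + 19))·t_k = 5**k*(-k**2 - 2*k - 1).
Δs = 5**k*(-4*k**2 - 18*k - 19), as required.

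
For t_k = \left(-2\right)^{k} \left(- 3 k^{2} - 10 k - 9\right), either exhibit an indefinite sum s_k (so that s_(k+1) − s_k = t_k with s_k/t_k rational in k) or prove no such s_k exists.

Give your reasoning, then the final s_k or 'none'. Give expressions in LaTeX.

Step 1: r(k) = 2*(-3*k**2 - 16*k - 22)/(3*k**2 + 10*k + 9).
A = -2, B = 1, C = k**2 + 10*k/3 + 3.
Set up (-2)·f(k+1) − (1)·f(k) − (k**2 + 10*k/3 + 3) = 0.
Bound: deg f ≤ 2.
Solving with deg f ≤ 2: f(k) = -(k + 1)**2/3.
Get s_k = R·t_k = (-2)**k*(k**2 + 2*k + 1) with R(k) = B(k−1)f(k)/C(k) = -(k + 1)**2/(3*k**2 + 10*k + 9).
Verify: (-2)**k*(-3*k**2 - 10*k - 9) matches t_k.

s_k = \left(-2\right)^{k} \left(k^{2} + 2 k + 1\right)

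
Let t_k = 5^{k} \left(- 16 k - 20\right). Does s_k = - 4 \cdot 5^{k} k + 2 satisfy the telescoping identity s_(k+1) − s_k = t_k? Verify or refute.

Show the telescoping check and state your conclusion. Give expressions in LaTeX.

valid (s_(k+1) − s_k reduces to t_k)

s_(k+1) = -20*5**k*(k + 1) + 2
s_(k+1) − s_k = 5**k*(-16*k - 20)
(s_(k+1) − s_k) − t_k = 0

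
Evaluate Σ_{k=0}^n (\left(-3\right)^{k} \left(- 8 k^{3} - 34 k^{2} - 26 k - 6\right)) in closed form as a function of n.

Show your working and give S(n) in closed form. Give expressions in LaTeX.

t_(k+1)/t_k = 3*(-4*k**3 - 29*k**2 - 59*k - 37)/(4*k**3 + 17*k**2 + 13*k + 3).
Factor: A=-3; B=1; C=k**3 + 17*k**2/4 + 13*k/4 + 3/4.
Solve (-3)·f(k+1) − (1)·f(k) = k**3 + 17*k**2/4 + 13*k/4 + 3/4.
deg f ≤ 3 (via 0,0,3).
Coefficient equations give f(k) = -k*(k**2 + 2*k - 2)/4.
Get s_k = R·t_k = 2*(-3)**k*k*(k**2 + 2*k - 2) with R(k) = B(k−1)f(k)/C(k) = -k*(k**2 + 2*k - 2)/(4*k**3 + 17*k**2 + 13*k + 3).
s_(k+1) − s_k = (-3)**k*(-8*k**3 - 34*k**2 - 26*k - 6) = t_k.
Telescope: S(n) = s_(n+1) − s_(0) = (-3)**(n + 1)*(2*n**3 + 10*n**2 + 10*n + 2) − (0) = (-3)**(n + 1)*(2*n**3 + 10*n**2 + 10*n + 2).

S(n) = \left(-3\right)^{n + 1} \left(2 n^{3} + 10 n^{2} + 10 n + 2\right)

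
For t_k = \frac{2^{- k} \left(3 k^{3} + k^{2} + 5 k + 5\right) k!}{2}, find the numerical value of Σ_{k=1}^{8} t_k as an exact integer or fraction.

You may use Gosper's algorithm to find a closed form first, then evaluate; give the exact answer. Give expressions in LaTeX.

Σ = 626541/4

t_(k+1)/t_k = (k + 1)*(5*k + 3*(k + 1)**3 + (k + 1)**2 + 10)/(2*(3*k**3 + k**2 + 5*k + 5)).
Normal form (A,B,C) = (k/2 + 1/2, 1, k**3 + k**2/3 + 5*k/3 + 5/3).
f must satisfy (k/2 + 1/2)·f(k+1) − (1)·f(k) = k**3 + k**2/3 + 5*k/3 + 5/3.
From deg A=1, deg B=0, deg C=3: d=2.
Match coefficients ⇒ f(k) = 2*(3*k**2 - 2*k - 4)/3.
R(k) = B(k−1)·f(k)/C(k) = 2*(3*k**2 - 2*k - 4)/(3*k**3 + k**2 + 5*k + 5); s_k = R·t_k = (3*k**2 - 2*k - 4)*factorial(k)/2**k.
Δs = (3*k**3 + k**2 + 5*k + 5)*factorial(k)/(2*2**k), as required.
Telescoping: Σ = s_(9) − s_(1) = 626535/4 − (-3/2) = 626541/4.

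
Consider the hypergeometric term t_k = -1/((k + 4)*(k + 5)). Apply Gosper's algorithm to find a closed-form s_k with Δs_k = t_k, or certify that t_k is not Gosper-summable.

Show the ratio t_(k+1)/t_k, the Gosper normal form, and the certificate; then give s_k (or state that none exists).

s_k = -k/(4*k + 16)

Ratio r(k) = (k + 4)/(k + 6).
Gosper form: A/B · C(k+1)/C(k) with A=k + 4, B=k + 6, C=1.
Need (k + 4)·f(k+1) − (k + 5)·f(k) = 1.
d = 1 from the (1,1,0) case.
Coefficient equations give f(k) = k/4.
So s_k = (B(k−1)f/C)·t_k = (k*(k + 5)/4)·t_k = -k/(4*k + 16).
Check: Δs_k = -1/(k**2 + 9*k + 20). ✓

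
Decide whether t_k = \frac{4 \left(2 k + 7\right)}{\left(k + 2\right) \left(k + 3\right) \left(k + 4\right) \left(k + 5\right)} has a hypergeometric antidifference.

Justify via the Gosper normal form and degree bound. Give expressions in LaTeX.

Step 1: r(k) = (k + 2)*(2*k + 9)/((k + 6)*(2*k + 7)).
Factor: A=k + 2; B=k + 6; C=k + 7/2.
Set up (k + 2)·f(k+1) − (k + 5)·f(k) − (k + 7/2) = 0.
Degrees (1,1,1) ⇒ d ≤ 3.
Coefficient equations give f(k) = k*(k + 3)*(k + 6)/16.
R(k) = B(k−1)·f(k)/C(k) = k*(k + 3)*(k + 5)*(k + 6)/(8*(2*k + 7)); s_k = R·t_k = k*(k + 6)/(2*(k**2 + 6*k + 8)).
s_(k+1) − s_k = 4*(2*k + 7)/(k**4 + 14*k**3 + 71*k**2 + 154*k + 120) = t_k.

Yes. s_k = \frac{k \left(k + 6\right)}{2 \left(k^{2} + 6 k + 8\right)}.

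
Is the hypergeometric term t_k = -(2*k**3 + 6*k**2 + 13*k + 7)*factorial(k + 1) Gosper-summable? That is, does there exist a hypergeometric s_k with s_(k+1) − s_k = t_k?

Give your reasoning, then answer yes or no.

Compute t_(k+1)/t_k: get (2*k**4 + 16*k**3 + 55*k**2 + 90*k + 56)/(2*k**3 + 6*k**2 + 13*k + 7).
Normal form (A,B,C) = (k + 2, 1, k**3 + 3*k**2 + 13*k/2 + 7/2).
Set up (k + 2)·f(k+1) − (1)·f(k) − (k**3 + 3*k**2 + 13*k/2 + 7/2) = 0.
Degrees (1,0,3) ⇒ d ≤ 2.
A polynomial solution: f(k) = (2*k**2 + 3)/2.
Certificate R = B(k−1)f/C = (2*k**2 + 3)/(2*k**3 + 6*k**2 + 13*k + 7) gives s_k = -(2*k**2 + 3)*factorial(k + 1).
Δs = -(2*k**3 + 6*k**2 + 13*k + 7)*factorial(k + 1), as required.

Yes. s_k = -(2*k**2 + 3)*factorial(k + 1).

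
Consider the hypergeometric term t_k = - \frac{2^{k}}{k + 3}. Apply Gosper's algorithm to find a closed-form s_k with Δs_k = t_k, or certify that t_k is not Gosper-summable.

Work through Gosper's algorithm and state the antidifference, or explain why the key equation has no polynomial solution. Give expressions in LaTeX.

The ratio is 2*(k + 3)/(k + 4).
Normal form (A,B,C) = (2*k + 6, k + 4, 1).
Need (2*k + 6)·f(k+1) − (k + 3)·f(k) = 1.
From deg A=1, deg B=1, deg C=0: d=-1.
Negative degree bound (-1): no f exists, t_k not Gosper-summable.

none — t_k is not Gosper-summable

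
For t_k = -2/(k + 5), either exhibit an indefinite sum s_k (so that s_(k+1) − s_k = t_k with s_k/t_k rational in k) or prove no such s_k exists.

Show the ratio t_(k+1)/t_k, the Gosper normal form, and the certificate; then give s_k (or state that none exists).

The ratio is (k + 5)/(k + 6).
Normal form (A,B,C) = (k + 5, k + 6, 1).
Set up (k + 5)·f(k+1) − (k + 5)·f(k) − (1) = 0.
Degrees (1,1,0) ⇒ d ≤ 0.
Put f(k) = c0: A·f(k+1) − B(k−1)·f(k) − C = -1; need -1 = 0 — inconsistent ⇒ no f, not summable.

not Gosper-summable; s_k does not exist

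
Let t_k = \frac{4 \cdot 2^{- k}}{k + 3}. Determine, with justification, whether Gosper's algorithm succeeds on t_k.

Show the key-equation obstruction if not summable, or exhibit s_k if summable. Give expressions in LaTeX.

No — key equation has no polynomial f.

Compute t_(k+1)/t_k: get (k + 3)/(2*(k + 4)).
A = k/2 + 3/2, B = k + 4, C = 1.
Need (k/2 + 3/2)·f(k+1) − (k + 3)·f(k) = 1.
Bound: deg f ≤ -1.
Negative degree bound (-1): no f exists, t_k not Gosper-summable.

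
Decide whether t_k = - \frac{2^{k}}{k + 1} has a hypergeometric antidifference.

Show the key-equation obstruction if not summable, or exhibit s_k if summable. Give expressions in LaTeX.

No — negative degree bound, so no certificate f.

Step 1: r(k) = 2*(k + 1)/(k + 2).
Factor: A=2*k + 2; B=k + 2; C=1.
f must satisfy (2*k + 2)·f(k+1) − (k + 1)·f(k) = 1.
Bound: deg f ≤ -1.
Bound -1 < 0, so the key equation has no polynomial solution.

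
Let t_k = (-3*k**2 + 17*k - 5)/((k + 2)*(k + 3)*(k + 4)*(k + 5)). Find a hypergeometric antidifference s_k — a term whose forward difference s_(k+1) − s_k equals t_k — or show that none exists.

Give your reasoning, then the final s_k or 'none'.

Step 1: r(k) = (3*k**3 - 5*k**2 - 31*k - 18)/(3*k**3 + k**2 - 97*k + 30).
Normal form (A,B,C) = (k + 2, k + 6, k**2 - 17*k/3 + 5/3).
f must satisfy (k + 2)·f(k+1) − (k + 5)·f(k) = k**2 - 17*k/3 + 5/3.
From deg A=1, deg B=1, deg C=2: d=3.
Match coefficients ⇒ f(k) = k*(k**2 - 15*k + 34)/24.
Get s_k = R·t_k = k*(-k**2 + 15*k - 34)/(8*(k + 2)*(k + 3)*(k + 4)) with R(k) = B(k−1)f(k)/C(k) = k*(k + 5)*(k**2 - 15*k + 34)/(8*(3*k**2 - 17*k + 5)).
Check: Δs_k = (-3*k**2 + 17*k - 5)/(k**4 + 14*k**3 + 71*k**2 + 154*k + 120). ✓

s_k = k*(-k**2 + 15*k - 34)/(8*(k + 2)*(k + 3)*(k + 4))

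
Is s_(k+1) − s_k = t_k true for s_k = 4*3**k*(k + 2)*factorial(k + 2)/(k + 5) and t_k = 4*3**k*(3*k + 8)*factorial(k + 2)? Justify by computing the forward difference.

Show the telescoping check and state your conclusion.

s_(k+1) = 12*3**k*(k + 3)*factorial(k + 3)/(k + 6)
s_(k+1) − s_k = 4*3**k*(3*k**3 + 32*k**2 + 109*k + 123)*factorial(k + 2)/((k + 5)*(k + 6))
(s_(k+1) − s_k) − t_k = -12*3**k*(3*k**2 + 23*k + 39)*factorial(k + 2)/((k + 5)*(k + 6))

Invalid: residual -12*3**k*(3*k**2 + 23*k + 39)*factorial(k + 2)/((k + 5)*(k + 6)) ≠ 0.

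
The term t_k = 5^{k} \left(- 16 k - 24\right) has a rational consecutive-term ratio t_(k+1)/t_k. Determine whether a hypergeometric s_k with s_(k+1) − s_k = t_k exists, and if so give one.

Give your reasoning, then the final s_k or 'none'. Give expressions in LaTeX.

s_k = 5^{k} \left(- 4 k - 1\right)

Step 1: r(k) = 5*(2*k + 5)/(2*k + 3).
So A=5 and B=1, with C=k + 3/2.
f must satisfy (5)·f(k+1) − (1)·f(k) = k + 3/2.
From deg A=0, deg B=0, deg C=1: d=1.
Match coefficients ⇒ f(k) = (4*k + 1)/16.
Certificate R = B(k−1)f/C = (4*k + 1)/(8*(2*k + 3)) gives s_k = 5**k*(-4*k - 1).
s_(k+1) − s_k = 5**k*(-16*k - 24) = t_k.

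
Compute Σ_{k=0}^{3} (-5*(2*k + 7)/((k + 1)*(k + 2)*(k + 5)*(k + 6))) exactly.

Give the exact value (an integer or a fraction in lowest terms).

t_(k+1)/t_k = (k + 1)*(k + 5)*(2*k + 9)/((k + 3)*(k + 7)*(2*k + 7)).
Take A(k)=k + 1, B(k)=k + 7, C(k)=k**3 + 21*k**2/2 + 73*k/2 + 42.
Need (k + 1)·f(k+1) − (k + 6)·f(k) = k**3 + 21*k**2/2 + 73*k/2 + 42.
Degrees (1,1,3) ⇒ d ≤ 5.
Coefficient equations give f(k) = k*(k + 2)*(k + 3)*(k + 4)*(k + 6)/10.
R(k) = B(k−1)·f(k)/C(k) = k*(k + 2)*(k + 6)**2/(5*(2*k + 7)); s_k = R·t_k = k*(-k - 6)/(k**2 + 6*k + 5).
Verify: 5*(-2*k - 7)/(k**4 + 14*k**3 + 65*k**2 + 112*k + 60) matches t_k.
Sum = s_(4) − s_(0); s_(4) = -8/9, s_(0) = 0 ⇒ -8/9.

Σ = -8/9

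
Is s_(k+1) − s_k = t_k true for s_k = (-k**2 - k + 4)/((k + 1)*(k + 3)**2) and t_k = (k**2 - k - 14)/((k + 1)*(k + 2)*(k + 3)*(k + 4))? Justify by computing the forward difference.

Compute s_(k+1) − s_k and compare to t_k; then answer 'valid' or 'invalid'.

Invalid: residual (-2*k**3 - 7*k**2 + 17*k + 58)/(k**6 + 17*k**5 + 117*k**4 + 415*k**3 + 794*k**2 + 768*k + 288) ≠ 0.

s_(k+1) = (-k - (k + 1)**2 + 3)/((k + 2)*(k + 4)**2)
s_(k+1) − s_k = (k**4 + 4*k**3 - 16*k**2 - 93*k - 110)/(k**6 + 17*k**5 + 117*k**4 + 415*k**3 + 794*k**2 + 768*k + 288)
(s_(k+1) − s_k) − t_k = (-2*k**3 - 7*k**2 + 17*k + 58)/(k**6 + 17*k**5 + 117*k**4 + 415*k**3 + 794*k**2 + 768*k + 288)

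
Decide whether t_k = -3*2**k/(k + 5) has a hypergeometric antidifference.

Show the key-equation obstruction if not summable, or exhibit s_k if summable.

t_(k+1)/t_k = 2*(k + 5)/(k + 6).
Take A(k)=2*k + 10, B(k)=k + 6, C(k)=1.
Solve (2*k + 10)·f(k+1) − (k + 5)·f(k) = 1.
d = -1 from the (1,1,0) case.
deg f ≤ -1 is impossible — no certificate.

No; the degree bound rules out any f.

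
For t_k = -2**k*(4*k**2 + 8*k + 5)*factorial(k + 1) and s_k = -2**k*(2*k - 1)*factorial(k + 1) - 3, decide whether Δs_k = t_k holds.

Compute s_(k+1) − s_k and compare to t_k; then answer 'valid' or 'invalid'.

Valid — Δs_k = t_k.

s_(k+1) = -2**(k + 1)*(2*k + 1)*factorial(k + 2) - 3
s_(k+1) − s_k = -2**k*(4*k**2 + 8*k + 5)*factorial(k + 1)
(s_(k+1) − s_k) − t_k = 0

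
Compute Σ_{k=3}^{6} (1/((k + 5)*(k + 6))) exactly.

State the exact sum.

Σ = 1/24

r(k) = (k + 5)/(k + 7) after simplifying.
Take A(k)=k + 5, B(k)=k + 7, C(k)=1.
Key eq: (k + 5)·f(k+1) = (k + 6)·f(k) + (1).
deg f ≤ 1 (via 1,1,0).
Solving with deg f ≤ 1: f(k) = k/5.
R(k) = B(k−1)·f(k)/C(k) = k*(k + 6)/5; s_k = R·t_k = k/(5*(k + 5)).
Δs = 1/(k**2 + 11*k + 30), as required.
Σ_(k=3)^(6) t_k = s_(7) − s_(3) = 7/60 − (3/40) = 1/24.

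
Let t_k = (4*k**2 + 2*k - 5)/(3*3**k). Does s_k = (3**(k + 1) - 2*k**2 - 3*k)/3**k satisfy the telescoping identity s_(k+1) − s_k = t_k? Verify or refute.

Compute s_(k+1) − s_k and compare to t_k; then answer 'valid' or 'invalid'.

s_(k+1) = (9*3**k - 2*k**2 - 7*k - 5)/(3*3**k)
s_(k+1) − s_k = (4*k**2 + 2*k - 5)/(3*3**k)
(s_(k+1) − s_k) − t_k = 0

Valid: the claim telescopes to t_k.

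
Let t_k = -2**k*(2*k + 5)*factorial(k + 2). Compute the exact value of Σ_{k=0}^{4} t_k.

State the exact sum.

Σ = -161278

Step 1: r(k) = 2*(k + 3)*(2*k + 7)/(2*k + 5).
Gosper form: A/B · C(k+1)/C(k) with A=2*k + 6, B=1, C=k + 5/2.
f must satisfy (2*k + 6)·f(k+1) − (1)·f(k) = k + 5/2.
d = 0 from the (1,0,1) case.
Solving with deg f ≤ 0: f(k) = 1/2.
Get s_k = R·t_k = -2**k*factorial(k + 2) with R(k) = B(k−1)f(k)/C(k) = 1/(2*k + 5).
Verify: -2**k*(2*k + 5)*factorial(k + 2) matches t_k.
Telescoping: Σ = s_(5) − s_(0) = -161280 − (-2) = -161278.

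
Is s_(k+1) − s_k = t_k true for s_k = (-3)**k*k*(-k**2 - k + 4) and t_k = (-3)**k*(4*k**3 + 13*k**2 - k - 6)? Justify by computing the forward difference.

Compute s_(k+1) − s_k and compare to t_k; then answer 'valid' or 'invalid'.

Valid: the claim telescopes to t_k.

s_(k+1) = 3*(-3)**k*(k + 1)*(k + (k + 1)**2 - 3)
s_(k+1) − s_k = (-3)**k*(4*k**3 + 13*k**2 - k - 6)
(s_(k+1) − s_k) − t_k = 0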